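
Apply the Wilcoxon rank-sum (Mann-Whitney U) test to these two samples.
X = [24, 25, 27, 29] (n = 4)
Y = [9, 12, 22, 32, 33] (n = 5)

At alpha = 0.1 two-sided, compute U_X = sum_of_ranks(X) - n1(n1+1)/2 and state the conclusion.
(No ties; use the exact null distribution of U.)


Step 1: Combine and sort all 9 observations; assign midranks.
sorted (value, group): (9,Y), (12,Y), (22,Y), (24,X), (25,X), (27,X), (29,X), (32,Y), (33,Y)
ranks: 9->1, 12->2, 22->3, 24->4, 25->5, 27->6, 29->7, 32->8, 33->9
Step 2: Rank sum for X: R1 = 4 + 5 + 6 + 7 = 22.
Step 3: U_X = R1 - n1(n1+1)/2 = 22 - 4*5/2 = 22 - 10 = 12.
       U_Y = n1*n2 - U_X = 20 - 12 = 8.
Step 4: No ties, so the exact null distribution of U (based on enumerating the C(9,4) = 126 equally likely rank assignments) gives the two-sided p-value.
Step 5: p-value = 0.730159; compare to alpha = 0.1. fail to reject H0.

U_X = 12, p = 0.730159, fail to reject H0 at alpha = 0.1.


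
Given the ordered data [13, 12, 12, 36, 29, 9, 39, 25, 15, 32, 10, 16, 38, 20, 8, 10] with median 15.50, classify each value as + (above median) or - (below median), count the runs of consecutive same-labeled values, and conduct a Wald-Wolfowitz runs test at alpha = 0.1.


Step 1: Compute median = 15.50; label A = above, B = below.
Labels in order: BBBAABAABABAAABB  (n_A = 8, n_B = 8)
Step 2: Count runs R = 9.
Step 3: Under H0 (random ordering), E[R] = 2*n_A*n_B/(n_A+n_B) + 1 = 2*8*8/16 + 1 = 9.0000.
        Var[R] = 2*n_A*n_B*(2*n_A*n_B - n_A - n_B) / ((n_A+n_B)^2 * (n_A+n_B-1)) = 14336/3840 = 3.7333.
        SD[R] = 1.9322.
Step 4: R = E[R], so z = 0 with no continuity correction.
Step 5: Two-sided p-value via normal approximation = 2*(1 - Phi(|z|)) = 1.000000.
Step 6: alpha = 0.1. fail to reject H0.

R = 9, z = 0.0000, p = 1.000000, fail to reject H0.


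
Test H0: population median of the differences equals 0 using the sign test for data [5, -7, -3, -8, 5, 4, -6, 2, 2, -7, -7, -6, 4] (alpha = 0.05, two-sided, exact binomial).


Step 1: Discard zero differences. Original n = 13; n_eff = number of nonzero differences = 13.
Nonzero differences (with sign): +5, -7, -3, -8, +5, +4, -6, +2, +2, -7, -7, -6, +4
Step 2: Count signs: positive = 6, negative = 7.
Step 3: Under H0: P(positive) = 0.5, so the number of positives S ~ Bin(13, 0.5).
Step 4: Two-sided exact p-value = sum of Bin(13,0.5) probabilities at or below the observed probability = 1.000000.
Step 5: alpha = 0.05. fail to reject H0.

n_eff = 13, pos = 6, neg = 7, p = 1.000000, fail to reject H0.


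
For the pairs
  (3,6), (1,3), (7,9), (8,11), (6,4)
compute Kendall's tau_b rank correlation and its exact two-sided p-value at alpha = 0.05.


Step 1: Enumerate the 10 unordered pairs (i,j) with i<j and classify each by sign(x_j-x_i) * sign(y_j-y_i).
  (1,2):dx=-2,dy=-3->C; (1,3):dx=+4,dy=+3->C; (1,4):dx=+5,dy=+5->C; (1,5):dx=+3,dy=-2->D
  (2,3):dx=+6,dy=+6->C; (2,4):dx=+7,dy=+8->C; (2,5):dx=+5,dy=+1->C; (3,4):dx=+1,dy=+2->C
  (3,5):dx=-1,dy=-5->C; (4,5):dx=-2,dy=-7->C
Step 2: C = 9, D = 1, total pairs = 10.
Step 3: tau = (C - D)/(n(n-1)/2) = (9 - 1)/10 = 0.800000.
Step 4: Exact two-sided p-value (enumerate n! = 120 permutations of y under H0): p = 0.083333.
Step 5: alpha = 0.05. fail to reject H0.

tau_b = 0.8000 (C=9, D=1), p = 0.083333, fail to reject H0.


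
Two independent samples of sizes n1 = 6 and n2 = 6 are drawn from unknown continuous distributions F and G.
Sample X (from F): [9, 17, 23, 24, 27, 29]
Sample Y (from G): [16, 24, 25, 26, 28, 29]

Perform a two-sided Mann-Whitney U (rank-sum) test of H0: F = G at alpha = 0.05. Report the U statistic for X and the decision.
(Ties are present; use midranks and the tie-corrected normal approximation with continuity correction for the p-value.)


Step 1: Combine and sort all 12 observations; assign midranks.
sorted (value, group): (9,X), (16,Y), (17,X), (23,X), (24,X), (24,Y), (25,Y), (26,Y), (27,X), (28,Y), (29,X), (29,Y)
ranks: 9->1, 16->2, 17->3, 23->4, 24->5.5, 24->5.5, 25->7, 26->8, 27->9, 28->10, 29->11.5, 29->11.5
Step 2: Rank sum for X: R1 = 1 + 3 + 4 + 5.5 + 9 + 11.5 = 34.
Step 3: U_X = R1 - n1(n1+1)/2 = 34 - 6*7/2 = 34 - 21 = 13.
       U_Y = n1*n2 - U_X = 36 - 13 = 23.
Step 4: Ties are present, so use the tie-corrected normal approximation (with continuity correction) for the p-value.
Step 5: p-value = 0.469613; compare to alpha = 0.05. fail to reject H0.

U_X = 13, p = 0.469613, fail to reject H0 at alpha = 0.05.


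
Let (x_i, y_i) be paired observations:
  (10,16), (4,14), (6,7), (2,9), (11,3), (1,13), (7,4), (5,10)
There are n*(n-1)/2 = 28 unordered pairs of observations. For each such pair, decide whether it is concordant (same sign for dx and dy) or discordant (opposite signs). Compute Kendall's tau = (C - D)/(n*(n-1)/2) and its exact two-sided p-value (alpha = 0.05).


Step 1: Enumerate the 28 unordered pairs (i,j) with i<j and classify each by sign(x_j-x_i) * sign(y_j-y_i).
  (1,2):dx=-6,dy=-2->C; (1,3):dx=-4,dy=-9->C; (1,4):dx=-8,dy=-7->C; (1,5):dx=+1,dy=-13->D
  (1,6):dx=-9,dy=-3->C; (1,7):dx=-3,dy=-12->C; (1,8):dx=-5,dy=-6->C; (2,3):dx=+2,dy=-7->D
  (2,4):dx=-2,dy=-5->C; (2,5):dx=+7,dy=-11->D; (2,6):dx=-3,dy=-1->C; (2,7):dx=+3,dy=-10->D
  (2,8):dx=+1,dy=-4->D; (3,4):dx=-4,dy=+2->D; (3,5):dx=+5,dy=-4->D; (3,6):dx=-5,dy=+6->D
  (3,7):dx=+1,dy=-3->D; (3,8):dx=-1,dy=+3->D; (4,5):dx=+9,dy=-6->D; (4,6):dx=-1,dy=+4->D
  (4,7):dx=+5,dy=-5->D; (4,8):dx=+3,dy=+1->C; (5,6):dx=-10,dy=+10->D; (5,7):dx=-4,dy=+1->D
  (5,8):dx=-6,dy=+7->D; (6,7):dx=+6,dy=-9->D; (6,8):dx=+4,dy=-3->D; (7,8):dx=-2,dy=+6->D
Step 2: C = 9, D = 19, total pairs = 28.
Step 3: tau = (C - D)/(n(n-1)/2) = (9 - 19)/28 = -0.357143.
Step 4: Exact two-sided p-value (enumerate n! = 40320 permutations of y under H0): p = 0.275099.
Step 5: alpha = 0.05. fail to reject H0.

tau_b = -0.3571 (C=9, D=19), p = 0.275099, fail to reject H0.


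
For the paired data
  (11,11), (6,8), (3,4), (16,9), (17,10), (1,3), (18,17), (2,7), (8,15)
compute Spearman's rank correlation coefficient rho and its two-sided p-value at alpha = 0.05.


Step 1: Rank x and y separately (midranks; no ties here).
rank(x): 11->6, 6->4, 3->3, 16->7, 17->8, 1->1, 18->9, 2->2, 8->5
rank(y): 11->7, 8->4, 4->2, 9->5, 10->6, 3->1, 17->9, 7->3, 15->8
Step 2: d_i = R_x(i) - R_y(i); compute d_i^2.
  (6-7)^2=1, (4-4)^2=0, (3-2)^2=1, (7-5)^2=4, (8-6)^2=4, (1-1)^2=0, (9-9)^2=0, (2-3)^2=1, (5-8)^2=9
sum(d^2) = 20.
Step 3: rho = 1 - 6*20 / (9*(9^2 - 1)) = 1 - 120/720 = 0.833333.
Step 4: Under H0, t = rho * sqrt((n-2)/(1-rho^2)) = 3.9886 ~ t(7).
Step 5: Two-sided p-value from the t-distribution with 7 df = 0.005266.
Step 6: alpha = 0.05. reject H0.

rho = 0.8333, p = 0.005266, reject H0 at alpha = 0.05.


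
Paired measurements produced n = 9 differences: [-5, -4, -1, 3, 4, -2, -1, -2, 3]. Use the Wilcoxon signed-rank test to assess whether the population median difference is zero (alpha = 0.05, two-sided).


Step 1: Drop any zero differences (none here) and take |d_i|.
|d| = [5, 4, 1, 3, 4, 2, 1, 2, 3]
Step 2: Midrank |d_i| (ties get averaged ranks).
ranks: |5|->9, |4|->7.5, |1|->1.5, |3|->5.5, |4|->7.5, |2|->3.5, |1|->1.5, |2|->3.5, |3|->5.5
Step 3: Attach original signs; sum ranks with positive sign and with negative sign.
W+ = 5.5 + 7.5 + 5.5 = 18.5
W- = 9 + 7.5 + 1.5 + 3.5 + 1.5 + 3.5 = 26.5
(Check: W+ + W- = 45 should equal n(n+1)/2 = 45.)
Step 4: Test statistic W = min(W+, W-) = 18.5.
Step 5: Ties in |d|, so use the tie-corrected normal approximation.
        E[W] = n(n+1)/4 = 9*10/4 = 22.5.
        Tie groups: |d|=1 (t=2), |d|=2 (t=2), |d|=3 (t=2), |d|=4 (t=2); sum(t^3 - t) = 24.
        Var[W] = n(n+1)(2n+1)/24 - sum(t^3-t)/48 = 1710/24 - 24/48 = 70.75.
        z = (W - E[W]) / sqrt(Var[W]) = (18.5 - 22.5) / 8.4113 = -0.4756.
        Two-sided p = 2*Phi(z) = 0.634395.
Step 6: alpha = 0.05. fail to reject H0.

W+ = 18.5, W- = 26.5, W = min = 18.5, p = 0.634395, fail to reject H0.


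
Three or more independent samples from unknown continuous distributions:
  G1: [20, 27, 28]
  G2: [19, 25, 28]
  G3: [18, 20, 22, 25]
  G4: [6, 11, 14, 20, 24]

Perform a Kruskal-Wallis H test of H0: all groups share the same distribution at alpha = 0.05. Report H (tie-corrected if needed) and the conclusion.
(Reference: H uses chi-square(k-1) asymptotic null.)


Step 1: Combine all N = 15 observations and assign midranks.
sorted (value, group, rank): (6,G4,1), (11,G4,2), (14,G4,3), (18,G3,4), (19,G2,5), (20,G1,7), (20,G3,7), (20,G4,7), (22,G3,9), (24,G4,10), (25,G2,11.5), (25,G3,11.5), (27,G1,13), (28,G1,14.5), (28,G2,14.5)
Step 2: Sum ranks within each group.
R_1 = 34.5 (n_1 = 3)
R_2 = 31 (n_2 = 3)
R_3 = 31.5 (n_3 = 4)
R_4 = 23 (n_4 = 5)
Step 3: H = 12/(N(N+1)) * sum(R_i^2/n_i) - 3(N+1)
     = 12/(15*16) * (34.5^2/3 + 31^2/3 + 31.5^2/4 + 23^2/5) - 3*16
     = 0.050000 * 1070.95 - 48
     = 5.547292.
Step 4: Ties present; correction factor C = 1 - 36/(15^3 - 15) = 0.989286. Corrected H = 5.547292 / 0.989286 = 5.607371.
Step 5: Under H0, H ~ chi^2(3); p-value = 0.132356.
Step 6: alpha = 0.05. fail to reject H0.

H = 5.6074, df = 3, p = 0.132356, fail to reject H0.


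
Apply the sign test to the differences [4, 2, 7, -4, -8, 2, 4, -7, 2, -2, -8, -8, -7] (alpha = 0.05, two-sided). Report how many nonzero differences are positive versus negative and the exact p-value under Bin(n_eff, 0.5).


Step 1: Discard zero differences. Original n = 13; n_eff = number of nonzero differences = 13.
Nonzero differences (with sign): +4, +2, +7, -4, -8, +2, +4, -7, +2, -2, -8, -8, -7
Step 2: Count signs: positive = 6, negative = 7.
Step 3: Under H0: P(positive) = 0.5, so the number of positives S ~ Bin(13, 0.5).
Step 4: Two-sided exact p-value = sum of Bin(13,0.5) probabilities at or below the observed probability = 1.000000.
Step 5: alpha = 0.05. fail to reject H0.

n_eff = 13, pos = 6, neg = 7, p = 1.000000, fail to reject H0.


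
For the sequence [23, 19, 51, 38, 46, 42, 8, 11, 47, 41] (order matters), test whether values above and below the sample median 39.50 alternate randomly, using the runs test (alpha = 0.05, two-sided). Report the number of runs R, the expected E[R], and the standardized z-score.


Step 1: Compute median = 39.50; label A = above, B = below.
Labels in order: BBABAABBAA  (n_A = 5, n_B = 5)
Step 2: Count runs R = 6.
Step 3: Under H0 (random ordering), E[R] = 2*n_A*n_B/(n_A+n_B) + 1 = 2*5*5/10 + 1 = 6.0000.
        Var[R] = 2*n_A*n_B*(2*n_A*n_B - n_A - n_B) / ((n_A+n_B)^2 * (n_A+n_B-1)) = 2000/900 = 2.2222.
        SD[R] = 1.4907.
Step 4: R = E[R], so z = 0 with no continuity correction.
Step 5: Two-sided p-value via normal approximation = 2*(1 - Phi(|z|)) = 1.000000.
Step 6: alpha = 0.05. fail to reject H0.

R = 6, z = 0.0000, p = 1.000000, fail to reject H0.


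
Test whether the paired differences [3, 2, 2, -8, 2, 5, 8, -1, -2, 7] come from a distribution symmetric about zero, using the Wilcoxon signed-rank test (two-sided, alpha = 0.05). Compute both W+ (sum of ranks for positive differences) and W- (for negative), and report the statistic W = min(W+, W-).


Step 1: Drop any zero differences (none here) and take |d_i|.
|d| = [3, 2, 2, 8, 2, 5, 8, 1, 2, 7]
Step 2: Midrank |d_i| (ties get averaged ranks).
ranks: |3|->6, |2|->3.5, |2|->3.5, |8|->9.5, |2|->3.5, |5|->7, |8|->9.5, |1|->1, |2|->3.5, |7|->8
Step 3: Attach original signs; sum ranks with positive sign and with negative sign.
W+ = 6 + 3.5 + 3.5 + 3.5 + 7 + 9.5 + 8 = 41
W- = 9.5 + 1 + 3.5 = 14
(Check: W+ + W- = 55 should equal n(n+1)/2 = 55.)
Step 4: Test statistic W = min(W+, W-) = 14.
Step 5: Ties in |d|, so use the tie-corrected normal approximation.
        E[W] = n(n+1)/4 = 10*11/4 = 27.5.
        Tie groups: |d|=2 (t=4), |d|=8 (t=2); sum(t^3 - t) = 66.
        Var[W] = n(n+1)(2n+1)/24 - sum(t^3-t)/48 = 2310/24 - 66/48 = 94.875.
        z = (W - E[W]) / sqrt(Var[W]) = (14 - 27.5) / 9.7404 = -1.3860.
        Two-sided p = 2*Phi(z) = 0.165752.
Step 6: alpha = 0.05. fail to reject H0.

W+ = 41, W- = 14, W = min = 14, p = 0.165752, fail to reject H0.


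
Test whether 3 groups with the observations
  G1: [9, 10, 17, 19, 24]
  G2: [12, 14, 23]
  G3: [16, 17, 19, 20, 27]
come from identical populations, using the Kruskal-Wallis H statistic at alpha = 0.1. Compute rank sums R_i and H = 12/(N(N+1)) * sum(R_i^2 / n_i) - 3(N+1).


Step 1: Combine all N = 13 observations and assign midranks.
sorted (value, group, rank): (9,G1,1), (10,G1,2), (12,G2,3), (14,G2,4), (16,G3,5), (17,G1,6.5), (17,G3,6.5), (19,G1,8.5), (19,G3,8.5), (20,G3,10), (23,G2,11), (24,G1,12), (27,G3,13)
Step 2: Sum ranks within each group.
R_1 = 30 (n_1 = 5)
R_2 = 18 (n_2 = 3)
R_3 = 43 (n_3 = 5)
Step 3: H = 12/(N(N+1)) * sum(R_i^2/n_i) - 3(N+1)
     = 12/(13*14) * (30^2/5 + 18^2/3 + 43^2/5) - 3*14
     = 0.065934 * 657.8 - 42
     = 1.371429.
Step 4: Ties present; correction factor C = 1 - 12/(13^3 - 13) = 0.994505. Corrected H = 1.371429 / 0.994505 = 1.379006.
Step 5: Under H0, H ~ chi^2(2); p-value = 0.501826.
Step 6: alpha = 0.1. fail to reject H0.

H = 1.3790, df = 2, p = 0.501826, fail to reject H0.


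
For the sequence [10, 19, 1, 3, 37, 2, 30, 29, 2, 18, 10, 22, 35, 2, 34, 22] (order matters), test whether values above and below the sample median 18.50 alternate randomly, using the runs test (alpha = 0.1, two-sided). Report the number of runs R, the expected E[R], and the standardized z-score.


Step 1: Compute median = 18.50; label A = above, B = below.
Labels in order: BABBABAABBBAABAA  (n_A = 8, n_B = 8)
Step 2: Count runs R = 10.
Step 3: Under H0 (random ordering), E[R] = 2*n_A*n_B/(n_A+n_B) + 1 = 2*8*8/16 + 1 = 9.0000.
        Var[R] = 2*n_A*n_B*(2*n_A*n_B - n_A - n_B) / ((n_A+n_B)^2 * (n_A+n_B-1)) = 14336/3840 = 3.7333.
        SD[R] = 1.9322.
Step 4: Continuity-corrected z = (R - 0.5 - E[R]) / SD[R] = (10 - 0.5 - 9.0000) / 1.9322 = 0.2588.
Step 5: Two-sided p-value via normal approximation = 2*(1 - Phi(|z|)) = 0.795809.
Step 6: alpha = 0.1. fail to reject H0.

R = 10, z = 0.2588, p = 0.795809, fail to reject H0.


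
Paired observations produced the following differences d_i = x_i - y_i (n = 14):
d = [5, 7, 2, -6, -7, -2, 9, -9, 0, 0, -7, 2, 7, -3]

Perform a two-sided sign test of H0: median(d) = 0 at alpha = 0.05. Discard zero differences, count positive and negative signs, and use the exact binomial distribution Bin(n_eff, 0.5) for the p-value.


Step 1: Discard zero differences. Original n = 14; n_eff = number of nonzero differences = 12.
Nonzero differences (with sign): +5, +7, +2, -6, -7, -2, +9, -9, -7, +2, +7, -3
Step 2: Count signs: positive = 6, negative = 6.
Step 3: Under H0: P(positive) = 0.5, so the number of positives S ~ Bin(12, 0.5).
Step 4: Two-sided exact p-value = sum of Bin(12,0.5) probabilities at or below the observed probability = 1.000000.
Step 5: alpha = 0.05. fail to reject H0.

n_eff = 12, pos = 6, neg = 6, p = 1.000000, fail to reject H0.


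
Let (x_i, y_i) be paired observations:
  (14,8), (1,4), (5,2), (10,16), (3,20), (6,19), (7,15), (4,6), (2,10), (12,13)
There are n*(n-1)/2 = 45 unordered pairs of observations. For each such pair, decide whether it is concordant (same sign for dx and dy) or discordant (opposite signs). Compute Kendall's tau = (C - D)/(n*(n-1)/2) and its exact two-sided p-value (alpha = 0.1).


Step 1: Enumerate the 45 unordered pairs (i,j) with i<j and classify each by sign(x_j-x_i) * sign(y_j-y_i).
  (1,2):dx=-13,dy=-4->C; (1,3):dx=-9,dy=-6->C; (1,4):dx=-4,dy=+8->D; (1,5):dx=-11,dy=+12->D
  (1,6):dx=-8,dy=+11->D; (1,7):dx=-7,dy=+7->D; (1,8):dx=-10,dy=-2->C; (1,9):dx=-12,dy=+2->D
  (1,10):dx=-2,dy=+5->D; (2,3):dx=+4,dy=-2->D; (2,4):dx=+9,dy=+12->C; (2,5):dx=+2,dy=+16->C
  (2,6):dx=+5,dy=+15->C; (2,7):dx=+6,dy=+11->C; (2,8):dx=+3,dy=+2->C; (2,9):dx=+1,dy=+6->C
  (2,10):dx=+11,dy=+9->C; (3,4):dx=+5,dy=+14->C; (3,5):dx=-2,dy=+18->D; (3,6):dx=+1,dy=+17->C
  (3,7):dx=+2,dy=+13->C; (3,8):dx=-1,dy=+4->D; (3,9):dx=-3,dy=+8->D; (3,10):dx=+7,dy=+11->C
  (4,5):dx=-7,dy=+4->D; (4,6):dx=-4,dy=+3->D; (4,7):dx=-3,dy=-1->C; (4,8):dx=-6,dy=-10->C
  (4,9):dx=-8,dy=-6->C; (4,10):dx=+2,dy=-3->D; (5,6):dx=+3,dy=-1->D; (5,7):dx=+4,dy=-5->D
  (5,8):dx=+1,dy=-14->D; (5,9):dx=-1,dy=-10->C; (5,10):dx=+9,dy=-7->D; (6,7):dx=+1,dy=-4->D
  (6,8):dx=-2,dy=-13->C; (6,9):dx=-4,dy=-9->C; (6,10):dx=+6,dy=-6->D; (7,8):dx=-3,dy=-9->C
  (7,9):dx=-5,dy=-5->C; (7,10):dx=+5,dy=-2->D; (8,9):dx=-2,dy=+4->D; (8,10):dx=+8,dy=+7->C
  (9,10):dx=+10,dy=+3->C
Step 2: C = 24, D = 21, total pairs = 45.
Step 3: tau = (C - D)/(n(n-1)/2) = (24 - 21)/45 = 0.066667.
Step 4: Exact two-sided p-value (enumerate n! = 3628800 permutations of y under H0): p = 0.861801.
Step 5: alpha = 0.1. fail to reject H0.

tau_b = 0.0667 (C=24, D=21), p = 0.861801, fail to reject H0.


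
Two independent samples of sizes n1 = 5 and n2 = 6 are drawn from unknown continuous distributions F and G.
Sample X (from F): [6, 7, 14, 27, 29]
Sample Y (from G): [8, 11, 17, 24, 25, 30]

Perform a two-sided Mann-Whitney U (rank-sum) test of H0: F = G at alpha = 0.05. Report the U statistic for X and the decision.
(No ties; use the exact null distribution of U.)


Step 1: Combine and sort all 11 observations; assign midranks.
sorted (value, group): (6,X), (7,X), (8,Y), (11,Y), (14,X), (17,Y), (24,Y), (25,Y), (27,X), (29,X), (30,Y)
ranks: 6->1, 7->2, 8->3, 11->4, 14->5, 17->6, 24->7, 25->8, 27->9, 29->10, 30->11
Step 2: Rank sum for X: R1 = 1 + 2 + 5 + 9 + 10 = 27.
Step 3: U_X = R1 - n1(n1+1)/2 = 27 - 5*6/2 = 27 - 15 = 12.
       U_Y = n1*n2 - U_X = 30 - 12 = 18.
Step 4: No ties, so the exact null distribution of U (based on enumerating the C(11,5) = 462 equally likely rank assignments) gives the two-sided p-value.
Step 5: p-value = 0.662338; compare to alpha = 0.05. fail to reject H0.

U_X = 12, p = 0.662338, fail to reject H0 at alpha = 0.05.


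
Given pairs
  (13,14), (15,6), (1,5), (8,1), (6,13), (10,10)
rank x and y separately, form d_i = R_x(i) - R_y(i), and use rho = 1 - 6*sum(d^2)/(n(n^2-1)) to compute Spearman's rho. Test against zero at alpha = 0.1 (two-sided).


Step 1: Rank x and y separately (midranks; no ties here).
rank(x): 13->5, 15->6, 1->1, 8->3, 6->2, 10->4
rank(y): 14->6, 6->3, 5->2, 1->1, 13->5, 10->4
Step 2: d_i = R_x(i) - R_y(i); compute d_i^2.
  (5-6)^2=1, (6-3)^2=9, (1-2)^2=1, (3-1)^2=4, (2-5)^2=9, (4-4)^2=0
sum(d^2) = 24.
Step 3: rho = 1 - 6*24 / (6*(6^2 - 1)) = 1 - 144/210 = 0.314286.
Step 4: Under H0, t = rho * sqrt((n-2)/(1-rho^2)) = 0.6621 ~ t(4).
Step 5: Two-sided p-value from the t-distribution with 4 df = 0.544093.
Step 6: alpha = 0.1. fail to reject H0.

rho = 0.3143, p = 0.544093, fail to reject H0 at alpha = 0.1.


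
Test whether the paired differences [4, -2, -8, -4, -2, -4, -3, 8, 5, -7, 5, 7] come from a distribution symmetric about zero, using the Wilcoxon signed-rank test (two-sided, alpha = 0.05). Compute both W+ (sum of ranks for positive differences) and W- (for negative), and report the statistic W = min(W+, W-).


Step 1: Drop any zero differences (none here) and take |d_i|.
|d| = [4, 2, 8, 4, 2, 4, 3, 8, 5, 7, 5, 7]
Step 2: Midrank |d_i| (ties get averaged ranks).
ranks: |4|->5, |2|->1.5, |8|->11.5, |4|->5, |2|->1.5, |4|->5, |3|->3, |8|->11.5, |5|->7.5, |7|->9.5, |5|->7.5, |7|->9.5
Step 3: Attach original signs; sum ranks with positive sign and with negative sign.
W+ = 5 + 11.5 + 7.5 + 7.5 + 9.5 = 41
W- = 1.5 + 11.5 + 5 + 1.5 + 5 + 3 + 9.5 = 37
(Check: W+ + W- = 78 should equal n(n+1)/2 = 78.)
Step 4: Test statistic W = min(W+, W-) = 37.
Step 5: Ties in |d|, so use the tie-corrected normal approximation.
        E[W] = n(n+1)/4 = 12*13/4 = 39.
        Tie groups: |d|=2 (t=2), |d|=4 (t=3), |d|=5 (t=2), |d|=7 (t=2), |d|=8 (t=2); sum(t^3 - t) = 48.
        Var[W] = n(n+1)(2n+1)/24 - sum(t^3-t)/48 = 3900/24 - 48/48 = 161.5.
        z = (W - E[W]) / sqrt(Var[W]) = (37 - 39) / 12.7083 = -0.1574.
        Two-sided p = 2*Phi(z) = 0.874947.
Step 6: alpha = 0.05. fail to reject H0.

W+ = 41, W- = 37, W = min = 37, p = 0.874947, fail to reject H0.


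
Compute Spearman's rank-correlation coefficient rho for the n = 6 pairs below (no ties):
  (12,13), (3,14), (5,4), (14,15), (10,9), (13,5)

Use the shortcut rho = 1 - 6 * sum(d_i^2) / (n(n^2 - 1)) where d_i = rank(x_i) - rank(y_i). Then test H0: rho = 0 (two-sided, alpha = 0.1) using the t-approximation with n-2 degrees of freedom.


Step 1: Rank x and y separately (midranks; no ties here).
rank(x): 12->4, 3->1, 5->2, 14->6, 10->3, 13->5
rank(y): 13->4, 14->5, 4->1, 15->6, 9->3, 5->2
Step 2: d_i = R_x(i) - R_y(i); compute d_i^2.
  (4-4)^2=0, (1-5)^2=16, (2-1)^2=1, (6-6)^2=0, (3-3)^2=0, (5-2)^2=9
sum(d^2) = 26.
Step 3: rho = 1 - 6*26 / (6*(6^2 - 1)) = 1 - 156/210 = 0.257143.
Step 4: Under H0, t = rho * sqrt((n-2)/(1-rho^2)) = 0.5322 ~ t(4).
Step 5: Two-sided p-value from the t-distribution with 4 df = 0.622787.
Step 6: alpha = 0.1. fail to reject H0.

rho = 0.2571, p = 0.622787, fail to reject H0 at alpha = 0.1.


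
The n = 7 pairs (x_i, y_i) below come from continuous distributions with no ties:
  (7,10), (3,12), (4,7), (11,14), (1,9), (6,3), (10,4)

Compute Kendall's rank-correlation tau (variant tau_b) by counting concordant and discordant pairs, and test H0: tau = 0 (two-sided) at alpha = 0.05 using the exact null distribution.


Step 1: Enumerate the 21 unordered pairs (i,j) with i<j and classify each by sign(x_j-x_i) * sign(y_j-y_i).
  (1,2):dx=-4,dy=+2->D; (1,3):dx=-3,dy=-3->C; (1,4):dx=+4,dy=+4->C; (1,5):dx=-6,dy=-1->C
  (1,6):dx=-1,dy=-7->C; (1,7):dx=+3,dy=-6->D; (2,3):dx=+1,dy=-5->D; (2,4):dx=+8,dy=+2->C
  (2,5):dx=-2,dy=-3->C; (2,6):dx=+3,dy=-9->D; (2,7):dx=+7,dy=-8->D; (3,4):dx=+7,dy=+7->C
  (3,5):dx=-3,dy=+2->D; (3,6):dx=+2,dy=-4->D; (3,7):dx=+6,dy=-3->D; (4,5):dx=-10,dy=-5->C
  (4,6):dx=-5,dy=-11->C; (4,7):dx=-1,dy=-10->C; (5,6):dx=+5,dy=-6->D; (5,7):dx=+9,dy=-5->D
  (6,7):dx=+4,dy=+1->C
Step 2: C = 11, D = 10, total pairs = 21.
Step 3: tau = (C - D)/(n(n-1)/2) = (11 - 10)/21 = 0.047619.
Step 4: Exact two-sided p-value (enumerate n! = 5040 permutations of y under H0): p = 1.000000.
Step 5: alpha = 0.05. fail to reject H0.

tau_b = 0.0476 (C=11, D=10), p = 1.000000, fail to reject H0.


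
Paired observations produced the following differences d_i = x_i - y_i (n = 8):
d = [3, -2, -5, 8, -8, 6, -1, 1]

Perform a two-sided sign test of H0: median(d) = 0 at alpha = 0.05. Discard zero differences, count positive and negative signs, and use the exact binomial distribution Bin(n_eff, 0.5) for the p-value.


Step 1: Discard zero differences. Original n = 8; n_eff = number of nonzero differences = 8.
Nonzero differences (with sign): +3, -2, -5, +8, -8, +6, -1, +1
Step 2: Count signs: positive = 4, negative = 4.
Step 3: Under H0: P(positive) = 0.5, so the number of positives S ~ Bin(8, 0.5).
Step 4: Two-sided exact p-value = sum of Bin(8,0.5) probabilities at or below the observed probability = 1.000000.
Step 5: alpha = 0.05. fail to reject H0.

n_eff = 8, pos = 4, neg = 4, p = 1.000000, fail to reject H0.


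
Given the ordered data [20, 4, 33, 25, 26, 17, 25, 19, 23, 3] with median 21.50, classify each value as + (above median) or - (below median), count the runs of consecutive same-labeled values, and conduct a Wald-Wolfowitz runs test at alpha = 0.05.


Step 1: Compute median = 21.50; label A = above, B = below.
Labels in order: BBAAABABAB  (n_A = 5, n_B = 5)
Step 2: Count runs R = 7.
Step 3: Under H0 (random ordering), E[R] = 2*n_A*n_B/(n_A+n_B) + 1 = 2*5*5/10 + 1 = 6.0000.
        Var[R] = 2*n_A*n_B*(2*n_A*n_B - n_A - n_B) / ((n_A+n_B)^2 * (n_A+n_B-1)) = 2000/900 = 2.2222.
        SD[R] = 1.4907.
Step 4: Continuity-corrected z = (R - 0.5 - E[R]) / SD[R] = (7 - 0.5 - 6.0000) / 1.4907 = 0.3354.
Step 5: Two-sided p-value via normal approximation = 2*(1 - Phi(|z|)) = 0.737316.
Step 6: alpha = 0.05. fail to reject H0.

R = 7, z = 0.3354, p = 0.737316, fail to reject H0.


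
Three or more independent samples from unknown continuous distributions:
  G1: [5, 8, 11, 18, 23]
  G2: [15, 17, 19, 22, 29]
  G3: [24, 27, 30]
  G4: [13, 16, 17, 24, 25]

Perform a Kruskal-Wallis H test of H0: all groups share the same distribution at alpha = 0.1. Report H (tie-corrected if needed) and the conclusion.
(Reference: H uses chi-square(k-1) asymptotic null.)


Step 1: Combine all N = 18 observations and assign midranks.
sorted (value, group, rank): (5,G1,1), (8,G1,2), (11,G1,3), (13,G4,4), (15,G2,5), (16,G4,6), (17,G2,7.5), (17,G4,7.5), (18,G1,9), (19,G2,10), (22,G2,11), (23,G1,12), (24,G3,13.5), (24,G4,13.5), (25,G4,15), (27,G3,16), (29,G2,17), (30,G3,18)
Step 2: Sum ranks within each group.
R_1 = 27 (n_1 = 5)
R_2 = 50.5 (n_2 = 5)
R_3 = 47.5 (n_3 = 3)
R_4 = 46 (n_4 = 5)
Step 3: H = 12/(N(N+1)) * sum(R_i^2/n_i) - 3(N+1)
     = 12/(18*19) * (27^2/5 + 50.5^2/5 + 47.5^2/3 + 46^2/5) - 3*19
     = 0.035088 * 1831.13 - 57
     = 7.250292.
Step 4: Ties present; correction factor C = 1 - 12/(18^3 - 18) = 0.997936. Corrected H = 7.250292 / 0.997936 = 7.265288.
Step 5: Under H0, H ~ chi^2(3); p-value = 0.063906.
Step 6: alpha = 0.1. reject H0.

H = 7.2653, df = 3, p = 0.063906, reject H0.


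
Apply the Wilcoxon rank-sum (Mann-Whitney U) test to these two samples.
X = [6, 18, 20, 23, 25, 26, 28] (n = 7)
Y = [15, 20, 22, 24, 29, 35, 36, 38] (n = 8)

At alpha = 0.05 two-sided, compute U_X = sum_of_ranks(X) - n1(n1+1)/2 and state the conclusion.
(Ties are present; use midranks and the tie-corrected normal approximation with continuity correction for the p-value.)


Step 1: Combine and sort all 15 observations; assign midranks.
sorted (value, group): (6,X), (15,Y), (18,X), (20,X), (20,Y), (22,Y), (23,X), (24,Y), (25,X), (26,X), (28,X), (29,Y), (35,Y), (36,Y), (38,Y)
ranks: 6->1, 15->2, 18->3, 20->4.5, 20->4.5, 22->6, 23->7, 24->8, 25->9, 26->10, 28->11, 29->12, 35->13, 36->14, 38->15
Step 2: Rank sum for X: R1 = 1 + 3 + 4.5 + 7 + 9 + 10 + 11 = 45.5.
Step 3: U_X = R1 - n1(n1+1)/2 = 45.5 - 7*8/2 = 45.5 - 28 = 17.5.
       U_Y = n1*n2 - U_X = 56 - 17.5 = 38.5.
Step 4: Ties are present, so use the tie-corrected normal approximation (with continuity correction) for the p-value.
Step 5: p-value = 0.246738; compare to alpha = 0.05. fail to reject H0.

U_X = 17.5, p = 0.246738, fail to reject H0 at alpha = 0.05.


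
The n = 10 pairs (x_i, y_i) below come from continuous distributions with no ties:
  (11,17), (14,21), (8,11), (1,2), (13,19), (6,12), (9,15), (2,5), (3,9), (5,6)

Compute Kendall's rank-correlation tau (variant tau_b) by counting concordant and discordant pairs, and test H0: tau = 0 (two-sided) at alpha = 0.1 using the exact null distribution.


Step 1: Enumerate the 45 unordered pairs (i,j) with i<j and classify each by sign(x_j-x_i) * sign(y_j-y_i).
  (1,2):dx=+3,dy=+4->C; (1,3):dx=-3,dy=-6->C; (1,4):dx=-10,dy=-15->C; (1,5):dx=+2,dy=+2->C
  (1,6):dx=-5,dy=-5->C; (1,7):dx=-2,dy=-2->C; (1,8):dx=-9,dy=-12->C; (1,9):dx=-8,dy=-8->C
  (1,10):dx=-6,dy=-11->C; (2,3):dx=-6,dy=-10->C; (2,4):dx=-13,dy=-19->C; (2,5):dx=-1,dy=-2->C
  (2,6):dx=-8,dy=-9->C; (2,7):dx=-5,dy=-6->C; (2,8):dx=-12,dy=-16->C; (2,9):dx=-11,dy=-12->C
  (2,10):dx=-9,dy=-15->C; (3,4):dx=-7,dy=-9->C; (3,5):dx=+5,dy=+8->C; (3,6):dx=-2,dy=+1->D
  (3,7):dx=+1,dy=+4->C; (3,8):dx=-6,dy=-6->C; (3,9):dx=-5,dy=-2->C; (3,10):dx=-3,dy=-5->C
  (4,5):dx=+12,dy=+17->C; (4,6):dx=+5,dy=+10->C; (4,7):dx=+8,dy=+13->C; (4,8):dx=+1,dy=+3->C
  (4,9):dx=+2,dy=+7->C; (4,10):dx=+4,dy=+4->C; (5,6):dx=-7,dy=-7->C; (5,7):dx=-4,dy=-4->C
  (5,8):dx=-11,dy=-14->C; (5,9):dx=-10,dy=-10->C; (5,10):dx=-8,dy=-13->C; (6,7):dx=+3,dy=+3->C
  (6,8):dx=-4,dy=-7->C; (6,9):dx=-3,dy=-3->C; (6,10):dx=-1,dy=-6->C; (7,8):dx=-7,dy=-10->C
  (7,9):dx=-6,dy=-6->C; (7,10):dx=-4,dy=-9->C; (8,9):dx=+1,dy=+4->C; (8,10):dx=+3,dy=+1->C
  (9,10):dx=+2,dy=-3->D
Step 2: C = 43, D = 2, total pairs = 45.
Step 3: tau = (C - D)/(n(n-1)/2) = (43 - 2)/45 = 0.911111.
Step 4: Exact two-sided p-value (enumerate n! = 3628800 permutations of y under H0): p = 0.000030.
Step 5: alpha = 0.1. reject H0.

tau_b = 0.9111 (C=43, D=2), p = 0.000030, reject H0.


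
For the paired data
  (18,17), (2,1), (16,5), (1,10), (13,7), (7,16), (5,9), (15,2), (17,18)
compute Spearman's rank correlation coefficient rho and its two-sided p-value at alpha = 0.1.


Step 1: Rank x and y separately (midranks; no ties here).
rank(x): 18->9, 2->2, 16->7, 1->1, 13->5, 7->4, 5->3, 15->6, 17->8
rank(y): 17->8, 1->1, 5->3, 10->6, 7->4, 16->7, 9->5, 2->2, 18->9
Step 2: d_i = R_x(i) - R_y(i); compute d_i^2.
  (9-8)^2=1, (2-1)^2=1, (7-3)^2=16, (1-6)^2=25, (5-4)^2=1, (4-7)^2=9, (3-5)^2=4, (6-2)^2=16, (8-9)^2=1
sum(d^2) = 74.
Step 3: rho = 1 - 6*74 / (9*(9^2 - 1)) = 1 - 444/720 = 0.383333.
Step 4: Under H0, t = rho * sqrt((n-2)/(1-rho^2)) = 1.0981 ~ t(7).
Step 5: Two-sided p-value from the t-distribution with 7 df = 0.308495.
Step 6: alpha = 0.1. fail to reject H0.

rho = 0.3833, p = 0.308495, fail to reject H0 at alpha = 0.1.


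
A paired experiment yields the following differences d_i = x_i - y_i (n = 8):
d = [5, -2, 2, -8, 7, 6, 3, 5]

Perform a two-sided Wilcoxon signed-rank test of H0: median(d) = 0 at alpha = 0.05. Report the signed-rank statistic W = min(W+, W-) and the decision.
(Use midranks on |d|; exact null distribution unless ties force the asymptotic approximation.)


Step 1: Drop any zero differences (none here) and take |d_i|.
|d| = [5, 2, 2, 8, 7, 6, 3, 5]
Step 2: Midrank |d_i| (ties get averaged ranks).
ranks: |5|->4.5, |2|->1.5, |2|->1.5, |8|->8, |7|->7, |6|->6, |3|->3, |5|->4.5
Step 3: Attach original signs; sum ranks with positive sign and with negative sign.
W+ = 4.5 + 1.5 + 7 + 6 + 3 + 4.5 = 26.5
W- = 1.5 + 8 = 9.5
(Check: W+ + W- = 36 should equal n(n+1)/2 = 36.)
Step 4: Test statistic W = min(W+, W-) = 9.5.
Step 5: Ties in |d|, so use the tie-corrected normal approximation.
        E[W] = n(n+1)/4 = 8*9/4 = 18.
        Tie groups: |d|=2 (t=2), |d|=5 (t=2); sum(t^3 - t) = 12.
        Var[W] = n(n+1)(2n+1)/24 - sum(t^3-t)/48 = 1224/24 - 12/48 = 50.75.
        z = (W - E[W]) / sqrt(Var[W]) = (9.5 - 18) / 7.1239 = -1.1932.
        Two-sided p = 2*Phi(z) = 0.232804.
Step 6: alpha = 0.05. fail to reject H0.

W+ = 26.5, W- = 9.5, W = min = 9.5, p = 0.232804, fail to reject H0.


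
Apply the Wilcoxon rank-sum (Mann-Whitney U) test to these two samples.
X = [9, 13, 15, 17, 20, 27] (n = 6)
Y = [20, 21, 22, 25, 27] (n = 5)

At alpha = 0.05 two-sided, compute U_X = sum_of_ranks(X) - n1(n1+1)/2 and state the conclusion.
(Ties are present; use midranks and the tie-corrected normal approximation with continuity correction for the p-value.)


Step 1: Combine and sort all 11 observations; assign midranks.
sorted (value, group): (9,X), (13,X), (15,X), (17,X), (20,X), (20,Y), (21,Y), (22,Y), (25,Y), (27,X), (27,Y)
ranks: 9->1, 13->2, 15->3, 17->4, 20->5.5, 20->5.5, 21->7, 22->8, 25->9, 27->10.5, 27->10.5
Step 2: Rank sum for X: R1 = 1 + 2 + 3 + 4 + 5.5 + 10.5 = 26.
Step 3: U_X = R1 - n1(n1+1)/2 = 26 - 6*7/2 = 26 - 21 = 5.
       U_Y = n1*n2 - U_X = 30 - 5 = 25.
Step 4: Ties are present, so use the tie-corrected normal approximation (with continuity correction) for the p-value.
Step 5: p-value = 0.081440; compare to alpha = 0.05. fail to reject H0.

U_X = 5, p = 0.081440, fail to reject H0 at alpha = 0.05.


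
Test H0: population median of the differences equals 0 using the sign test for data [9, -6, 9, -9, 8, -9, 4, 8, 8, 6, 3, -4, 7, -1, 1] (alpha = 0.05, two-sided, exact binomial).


Step 1: Discard zero differences. Original n = 15; n_eff = number of nonzero differences = 15.
Nonzero differences (with sign): +9, -6, +9, -9, +8, -9, +4, +8, +8, +6, +3, -4, +7, -1, +1
Step 2: Count signs: positive = 10, negative = 5.
Step 3: Under H0: P(positive) = 0.5, so the number of positives S ~ Bin(15, 0.5).
Step 4: Two-sided exact p-value = sum of Bin(15,0.5) probabilities at or below the observed probability = 0.301758.
Step 5: alpha = 0.05. fail to reject H0.

n_eff = 15, pos = 10, neg = 5, p = 0.301758, fail to reject H0.


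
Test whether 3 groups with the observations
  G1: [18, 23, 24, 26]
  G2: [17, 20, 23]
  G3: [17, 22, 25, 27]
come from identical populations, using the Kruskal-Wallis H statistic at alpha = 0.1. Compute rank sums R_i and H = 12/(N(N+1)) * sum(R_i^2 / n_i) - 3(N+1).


Step 1: Combine all N = 11 observations and assign midranks.
sorted (value, group, rank): (17,G2,1.5), (17,G3,1.5), (18,G1,3), (20,G2,4), (22,G3,5), (23,G1,6.5), (23,G2,6.5), (24,G1,8), (25,G3,9), (26,G1,10), (27,G3,11)
Step 2: Sum ranks within each group.
R_1 = 27.5 (n_1 = 4)
R_2 = 12 (n_2 = 3)
R_3 = 26.5 (n_3 = 4)
Step 3: H = 12/(N(N+1)) * sum(R_i^2/n_i) - 3(N+1)
     = 12/(11*12) * (27.5^2/4 + 12^2/3 + 26.5^2/4) - 3*12
     = 0.090909 * 412.625 - 36
     = 1.511364.
Step 4: Ties present; correction factor C = 1 - 12/(11^3 - 11) = 0.990909. Corrected H = 1.511364 / 0.990909 = 1.525229.
Step 5: Under H0, H ~ chi^2(2); p-value = 0.466445.
Step 6: alpha = 0.1. fail to reject H0.

H = 1.5252, df = 2, p = 0.466445, fail to reject H0.


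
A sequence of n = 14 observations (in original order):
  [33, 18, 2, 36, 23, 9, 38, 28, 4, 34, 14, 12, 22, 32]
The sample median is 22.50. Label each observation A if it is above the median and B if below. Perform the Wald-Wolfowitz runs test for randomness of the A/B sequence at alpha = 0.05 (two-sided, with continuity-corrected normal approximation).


Step 1: Compute median = 22.50; label A = above, B = below.
Labels in order: ABBAABAABABBBA  (n_A = 7, n_B = 7)
Step 2: Count runs R = 9.
Step 3: Under H0 (random ordering), E[R] = 2*n_A*n_B/(n_A+n_B) + 1 = 2*7*7/14 + 1 = 8.0000.
        Var[R] = 2*n_A*n_B*(2*n_A*n_B - n_A - n_B) / ((n_A+n_B)^2 * (n_A+n_B-1)) = 8232/2548 = 3.2308.
        SD[R] = 1.7974.
Step 4: Continuity-corrected z = (R - 0.5 - E[R]) / SD[R] = (9 - 0.5 - 8.0000) / 1.7974 = 0.2782.
Step 5: Two-sided p-value via normal approximation = 2*(1 - Phi(|z|)) = 0.780879.
Step 6: alpha = 0.05. fail to reject H0.

R = 9, z = 0.2782, p = 0.780879, fail to reject H0.


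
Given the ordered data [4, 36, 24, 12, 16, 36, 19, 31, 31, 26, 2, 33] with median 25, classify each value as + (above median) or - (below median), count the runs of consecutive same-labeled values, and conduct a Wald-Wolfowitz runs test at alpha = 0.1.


Step 1: Compute median = 25; label A = above, B = below.
Labels in order: BABBBABAAABA  (n_A = 6, n_B = 6)
Step 2: Count runs R = 8.
Step 3: Under H0 (random ordering), E[R] = 2*n_A*n_B/(n_A+n_B) + 1 = 2*6*6/12 + 1 = 7.0000.
        Var[R] = 2*n_A*n_B*(2*n_A*n_B - n_A - n_B) / ((n_A+n_B)^2 * (n_A+n_B-1)) = 4320/1584 = 2.7273.
        SD[R] = 1.6514.
Step 4: Continuity-corrected z = (R - 0.5 - E[R]) / SD[R] = (8 - 0.5 - 7.0000) / 1.6514 = 0.3028.
Step 5: Two-sided p-value via normal approximation = 2*(1 - Phi(|z|)) = 0.762069.
Step 6: alpha = 0.1. fail to reject H0.

R = 8, z = 0.3028, p = 0.762069, fail to reject H0.


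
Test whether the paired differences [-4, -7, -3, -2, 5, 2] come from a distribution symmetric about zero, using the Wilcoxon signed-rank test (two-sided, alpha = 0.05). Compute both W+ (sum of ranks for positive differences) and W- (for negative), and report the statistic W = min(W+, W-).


Step 1: Drop any zero differences (none here) and take |d_i|.
|d| = [4, 7, 3, 2, 5, 2]
Step 2: Midrank |d_i| (ties get averaged ranks).
ranks: |4|->4, |7|->6, |3|->3, |2|->1.5, |5|->5, |2|->1.5
Step 3: Attach original signs; sum ranks with positive sign and with negative sign.
W+ = 5 + 1.5 = 6.5
W- = 4 + 6 + 3 + 1.5 = 14.5
(Check: W+ + W- = 21 should equal n(n+1)/2 = 21.)
Step 4: Test statistic W = min(W+, W-) = 6.5.
Step 5: Ties in |d|, so use the tie-corrected normal approximation.
        E[W] = n(n+1)/4 = 6*7/4 = 10.5.
        Tie groups: |d|=2 (t=2); sum(t^3 - t) = 6.
        Var[W] = n(n+1)(2n+1)/24 - sum(t^3-t)/48 = 546/24 - 6/48 = 22.625.
        z = (W - E[W]) / sqrt(Var[W]) = (6.5 - 10.5) / 4.7566 = -0.8409.
        Two-sided p = 2*Phi(z) = 0.400381.
Step 6: alpha = 0.05. fail to reject H0.

W+ = 6.5, W- = 14.5, W = min = 6.5, p = 0.400381, fail to reject H0.


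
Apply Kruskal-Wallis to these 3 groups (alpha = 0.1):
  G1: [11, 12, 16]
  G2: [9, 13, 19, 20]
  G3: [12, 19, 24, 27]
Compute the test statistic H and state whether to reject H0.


Step 1: Combine all N = 11 observations and assign midranks.
sorted (value, group, rank): (9,G2,1), (11,G1,2), (12,G1,3.5), (12,G3,3.5), (13,G2,5), (16,G1,6), (19,G2,7.5), (19,G3,7.5), (20,G2,9), (24,G3,10), (27,G3,11)
Step 2: Sum ranks within each group.
R_1 = 11.5 (n_1 = 3)
R_2 = 22.5 (n_2 = 4)
R_3 = 32 (n_3 = 4)
Step 3: H = 12/(N(N+1)) * sum(R_i^2/n_i) - 3(N+1)
     = 12/(11*12) * (11.5^2/3 + 22.5^2/4 + 32^2/4) - 3*12
     = 0.090909 * 426.646 - 36
     = 2.785985.
Step 4: Ties present; correction factor C = 1 - 12/(11^3 - 11) = 0.990909. Corrected H = 2.785985 / 0.990909 = 2.811544.
Step 5: Under H0, H ~ chi^2(2); p-value = 0.245178.
Step 6: alpha = 0.1. fail to reject H0.

H = 2.8115, df = 2, p = 0.245178, fail to reject H0.


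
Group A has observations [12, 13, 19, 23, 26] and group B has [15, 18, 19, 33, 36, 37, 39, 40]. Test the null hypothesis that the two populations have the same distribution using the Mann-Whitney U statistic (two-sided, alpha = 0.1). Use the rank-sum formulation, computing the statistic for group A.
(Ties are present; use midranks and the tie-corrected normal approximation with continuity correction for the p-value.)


Step 1: Combine and sort all 13 observations; assign midranks.
sorted (value, group): (12,X), (13,X), (15,Y), (18,Y), (19,X), (19,Y), (23,X), (26,X), (33,Y), (36,Y), (37,Y), (39,Y), (40,Y)
ranks: 12->1, 13->2, 15->3, 18->4, 19->5.5, 19->5.5, 23->7, 26->8, 33->9, 36->10, 37->11, 39->12, 40->13
Step 2: Rank sum for X: R1 = 1 + 2 + 5.5 + 7 + 8 = 23.5.
Step 3: U_X = R1 - n1(n1+1)/2 = 23.5 - 5*6/2 = 23.5 - 15 = 8.5.
       U_Y = n1*n2 - U_X = 40 - 8.5 = 31.5.
Step 4: Ties are present, so use the tie-corrected normal approximation (with continuity correction) for the p-value.
Step 5: p-value = 0.106864; compare to alpha = 0.1. fail to reject H0.

U_X = 8.5, p = 0.106864, fail to reject H0 at alpha = 0.1.


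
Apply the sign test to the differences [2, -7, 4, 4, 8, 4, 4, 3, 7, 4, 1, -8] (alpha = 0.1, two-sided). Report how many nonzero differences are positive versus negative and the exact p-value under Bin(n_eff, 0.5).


Step 1: Discard zero differences. Original n = 12; n_eff = number of nonzero differences = 12.
Nonzero differences (with sign): +2, -7, +4, +4, +8, +4, +4, +3, +7, +4, +1, -8
Step 2: Count signs: positive = 10, negative = 2.
Step 3: Under H0: P(positive) = 0.5, so the number of positives S ~ Bin(12, 0.5).
Step 4: Two-sided exact p-value = sum of Bin(12,0.5) probabilities at or below the observed probability = 0.038574.
Step 5: alpha = 0.1. reject H0.

n_eff = 12, pos = 10, neg = 2, p = 0.038574, reject H0.


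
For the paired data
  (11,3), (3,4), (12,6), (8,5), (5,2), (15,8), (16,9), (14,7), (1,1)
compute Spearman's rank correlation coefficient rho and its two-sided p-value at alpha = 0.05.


Step 1: Rank x and y separately (midranks; no ties here).
rank(x): 11->5, 3->2, 12->6, 8->4, 5->3, 15->8, 16->9, 14->7, 1->1
rank(y): 3->3, 4->4, 6->6, 5->5, 2->2, 8->8, 9->9, 7->7, 1->1
Step 2: d_i = R_x(i) - R_y(i); compute d_i^2.
  (5-3)^2=4, (2-4)^2=4, (6-6)^2=0, (4-5)^2=1, (3-2)^2=1, (8-8)^2=0, (9-9)^2=0, (7-7)^2=0, (1-1)^2=0
sum(d^2) = 10.
Step 3: rho = 1 - 6*10 / (9*(9^2 - 1)) = 1 - 60/720 = 0.916667.
Step 4: Under H0, t = rho * sqrt((n-2)/(1-rho^2)) = 6.0685 ~ t(7).
Step 5: Two-sided p-value from the t-distribution with 7 df = 0.000507.
Step 6: alpha = 0.05. reject H0.

rho = 0.9167, p = 0.000507, reject H0 at alpha = 0.05.


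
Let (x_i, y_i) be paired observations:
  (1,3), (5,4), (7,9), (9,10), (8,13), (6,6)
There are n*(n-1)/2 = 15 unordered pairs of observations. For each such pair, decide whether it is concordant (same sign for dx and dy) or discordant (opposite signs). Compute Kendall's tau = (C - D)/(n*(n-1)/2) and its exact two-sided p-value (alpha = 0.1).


Step 1: Enumerate the 15 unordered pairs (i,j) with i<j and classify each by sign(x_j-x_i) * sign(y_j-y_i).
  (1,2):dx=+4,dy=+1->C; (1,3):dx=+6,dy=+6->C; (1,4):dx=+8,dy=+7->C; (1,5):dx=+7,dy=+10->C
  (1,6):dx=+5,dy=+3->C; (2,3):dx=+2,dy=+5->C; (2,4):dx=+4,dy=+6->C; (2,5):dx=+3,dy=+9->C
  (2,6):dx=+1,dy=+2->C; (3,4):dx=+2,dy=+1->C; (3,5):dx=+1,dy=+4->C; (3,6):dx=-1,dy=-3->C
  (4,5):dx=-1,dy=+3->D; (4,6):dx=-3,dy=-4->C; (5,6):dx=-2,dy=-7->C
Step 2: C = 14, D = 1, total pairs = 15.
Step 3: tau = (C - D)/(n(n-1)/2) = (14 - 1)/15 = 0.866667.
Step 4: Exact two-sided p-value (enumerate n! = 720 permutations of y under H0): p = 0.016667.
Step 5: alpha = 0.1. reject H0.

tau_b = 0.8667 (C=14, D=1), p = 0.016667, reject H0.
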